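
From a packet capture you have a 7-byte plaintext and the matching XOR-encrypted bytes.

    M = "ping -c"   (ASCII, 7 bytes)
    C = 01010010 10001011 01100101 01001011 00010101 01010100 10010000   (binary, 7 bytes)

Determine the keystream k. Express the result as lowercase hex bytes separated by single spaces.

Since C = M ⊕ k, XORing both sides with M gives k = M ⊕ C.
01110000 xor 01010010 = 00100010
01101001 xor 10001011 = 11100010
01101110 xor 01100101 = 00001011
01100111 xor 01001011 = 00101100
00100000 xor 00010101 = 00110101
00101101 xor 01010100 = 01111001
01100011 xor 10010000 = 11110011

22 e2 0b 2c 35 79 f3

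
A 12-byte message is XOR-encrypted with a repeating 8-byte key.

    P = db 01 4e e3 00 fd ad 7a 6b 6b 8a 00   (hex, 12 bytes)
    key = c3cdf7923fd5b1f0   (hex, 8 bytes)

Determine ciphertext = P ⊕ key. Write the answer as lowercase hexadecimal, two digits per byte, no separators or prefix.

The 8-byte key repeats, so the effective keystream is c3 cd f7 92 3f d5 b1 f0 c3 cd f7 92.
byte 0: 11011011 ^ 11000011 = 00011000
byte 1: 00000001 ^ 11001101 = 11001100
byte 2: 01001110 ^ 11110111 = 10111001
byte 3: 11100011 ^ 10010010 = 01110001
byte 4: 00000000 ^ 00111111 = 00111111
byte 5: 11111101 ^ 11010101 = 00101000
byte 6: 10101101 ^ 10110001 = 00011100
byte 7: 01111010 ^ 11110000 = 10001010
byte 8: 01101011 ^ 11000011 = 10101000
byte 9: 01101011 ^ 11001101 = 10100110
byte 10: 10001010 ^ 11110111 = 01111101
byte 11: 00000000 ^ 10010010 = 10010010

18ccb9713f281c8aa8a67d92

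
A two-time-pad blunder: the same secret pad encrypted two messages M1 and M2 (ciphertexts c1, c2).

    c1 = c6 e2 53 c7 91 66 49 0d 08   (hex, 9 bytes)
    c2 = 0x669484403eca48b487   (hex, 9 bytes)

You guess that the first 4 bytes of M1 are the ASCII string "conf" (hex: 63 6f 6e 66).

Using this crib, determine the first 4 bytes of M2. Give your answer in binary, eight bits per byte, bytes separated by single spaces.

First, c1 ⊕ c2 = (M1 ⊕ K) ⊕ (M2 ⊕ K) = M1 ⊕ M2, so the key drops out. Then M2 = (M1 ⊕ M2) ⊕ M1 over the first 4 bytes.
byte 0: (c6 ^ 66) ^ 63 = a0 ^ 63 = c3
byte 1: (e2 ^ 94) ^ 6f = 76 ^ 6f = 19
byte 2: (53 ^ 84) ^ 6e = d7 ^ 6e = b9
byte 3: (c7 ^ 40) ^ 66 = 87 ^ 66 = e1

11000011 00011001 10111001 11100001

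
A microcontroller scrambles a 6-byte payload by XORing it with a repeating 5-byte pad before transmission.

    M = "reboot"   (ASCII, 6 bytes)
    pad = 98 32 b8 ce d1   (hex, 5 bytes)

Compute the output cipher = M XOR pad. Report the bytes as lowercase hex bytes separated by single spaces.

The 5-byte key repeats, so the effective keystream is 98 32 b8 ce d1 98.
byte 0: 72 ^ 98 = ea
byte 1: 65 ^ 32 = 57
byte 2: 62 ^ b8 = da
byte 3: 6f ^ ce = a1
byte 4: 6f ^ d1 = be
byte 5: 74 ^ 98 = ec

ea 57 da a1 be ec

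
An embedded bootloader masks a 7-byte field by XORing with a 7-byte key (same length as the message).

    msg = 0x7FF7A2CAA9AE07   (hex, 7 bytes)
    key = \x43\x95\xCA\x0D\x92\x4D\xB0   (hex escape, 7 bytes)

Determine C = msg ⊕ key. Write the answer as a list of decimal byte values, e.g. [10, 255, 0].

XOR is its own inverse, so applying the key byte-wise gives the result directly.
byte 0: 01111111 xor 01000011 = 00111100
byte 1: 11110111 xor 10010101 = 01100010
byte 2: 10100010 xor 11001010 = 01101000
byte 3: 11001010 xor 00001101 = 11000111
byte 4: 10101001 xor 10010010 = 00111011
byte 5: 10101110 xor 01001101 = 11100011
byte 6: 00000111 xor 10110000 = 10110111

[60, 98, 104, 199, 59, 227, 183]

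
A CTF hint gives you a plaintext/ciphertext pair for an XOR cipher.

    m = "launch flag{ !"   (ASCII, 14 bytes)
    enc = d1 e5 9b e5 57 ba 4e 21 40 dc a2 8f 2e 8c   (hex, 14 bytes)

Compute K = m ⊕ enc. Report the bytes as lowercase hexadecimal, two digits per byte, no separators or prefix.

bd84ee8b34d26e472cbdc5f40ead

Since enc = m ⊕ K, XORing both sides with m gives K = m ⊕ enc.
byte 0: 01101100 ^ 11010001 = 10111101
byte 1: 01100001 ^ 11100101 = 10000100
byte 2: 01110101 ^ 10011011 = 11101110
byte 3: 01101110 ^ 11100101 = 10001011
byte 4: 01100011 ^ 01010111 = 00110100
byte 5: 01101000 ^ 10111010 = 11010010
byte 6: 00100000 ^ 01001110 = 01101110
byte 7: 01100110 ^ 00100001 = 01000111
byte 8: 01101100 ^ 01000000 = 00101100
byte 9: 01100001 ^ 11011100 = 10111101
byte 10: 01100111 ^ 10100010 = 11000101
byte 11: 01111011 ^ 10001111 = 11110100
byte 12: 00100000 ^ 00101110 = 00001110
byte 13: 00100001 ^ 10001100 = 10101101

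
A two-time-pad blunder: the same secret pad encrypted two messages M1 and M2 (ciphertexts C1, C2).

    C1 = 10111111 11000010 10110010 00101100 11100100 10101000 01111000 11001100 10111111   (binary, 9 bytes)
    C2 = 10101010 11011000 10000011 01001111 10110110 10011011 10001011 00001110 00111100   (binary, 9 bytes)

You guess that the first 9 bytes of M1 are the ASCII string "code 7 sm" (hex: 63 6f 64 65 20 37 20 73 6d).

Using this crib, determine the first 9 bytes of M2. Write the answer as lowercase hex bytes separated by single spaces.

First, C1 ⊕ C2 = (M1 ⊕ K) ⊕ (M2 ⊕ K) = M1 ⊕ M2, so the key drops out. Then M2 = (M1 ⊕ M2) ⊕ M1 over the first 9 bytes.
byte 0: (bf xor aa) xor 63 = 15 xor 63 = 76
byte 1: (c2 xor d8) xor 6f = 1a xor 6f = 75
byte 2: (b2 xor 83) xor 64 = 31 xor 64 = 55
byte 3: (2c xor 4f) xor 65 = 63 xor 65 = 06
byte 4: (e4 xor b6) xor 20 = 52 xor 20 = 72
byte 5: (a8 xor 9b) xor 37 = 33 xor 37 = 04
byte 6: (78 xor 8b) xor 20 = f3 xor 20 = d3
byte 7: (cc xor 0e) xor 73 = c2 xor 73 = b1
byte 8: (bf xor 3c) xor 6d = 83 xor 6d = ee

76 75 55 06 72 04 d3 b1 ee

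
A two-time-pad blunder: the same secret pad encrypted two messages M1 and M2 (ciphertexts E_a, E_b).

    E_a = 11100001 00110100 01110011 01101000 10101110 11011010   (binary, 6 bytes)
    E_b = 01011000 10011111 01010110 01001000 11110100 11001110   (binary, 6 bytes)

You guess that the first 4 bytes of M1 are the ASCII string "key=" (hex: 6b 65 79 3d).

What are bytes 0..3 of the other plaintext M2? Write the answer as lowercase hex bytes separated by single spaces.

d2 ce 5c 1d

First, E_a ⊕ E_b = (M1 ⊕ K) ⊕ (M2 ⊕ K) = M1 ⊕ M2, so the key drops out. Then M2 = (M1 ⊕ M2) ⊕ M1 over the first 4 bytes.
byte 0: (e1 ^ 58) ^ 6b = b9 ^ 6b = d2
byte 1: (34 ^ 9f) ^ 65 = ab ^ 65 = ce
byte 2: (73 ^ 56) ^ 79 = 25 ^ 79 = 5c
byte 3: (68 ^ 48) ^ 3d = 20 ^ 3d = 1d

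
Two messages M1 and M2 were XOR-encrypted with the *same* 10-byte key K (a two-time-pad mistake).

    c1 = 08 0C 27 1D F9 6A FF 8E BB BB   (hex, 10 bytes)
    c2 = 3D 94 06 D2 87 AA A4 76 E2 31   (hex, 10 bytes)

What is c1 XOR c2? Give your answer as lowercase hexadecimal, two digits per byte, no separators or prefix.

359821cf7ec05bf8598a

c1 ⊕ c2 = (M1 ⊕ K) ⊕ (M2 ⊕ K) = M1 ⊕ M2 — the shared key cancels under XOR.
byte 0:   8 XOR  61 =  53
byte 1:  12 XOR 148 = 152
byte 2:  39 XOR   6 =  33
byte 3:  29 XOR 210 = 207
byte 4: 249 XOR 135 = 126
byte 5: 106 XOR 170 = 192
byte 6: 255 XOR 164 =  91
byte 7: 142 XOR 118 = 248
byte 8: 187 XOR 226 =  89
byte 9: 187 XOR  49 = 138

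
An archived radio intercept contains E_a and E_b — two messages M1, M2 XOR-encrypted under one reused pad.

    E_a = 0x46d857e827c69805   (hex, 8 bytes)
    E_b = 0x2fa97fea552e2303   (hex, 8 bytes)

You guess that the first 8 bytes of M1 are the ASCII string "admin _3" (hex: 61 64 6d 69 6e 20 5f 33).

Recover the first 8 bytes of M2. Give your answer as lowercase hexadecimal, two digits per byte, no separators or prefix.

0815456b1cc8e435

First, E_a ⊕ E_b = (M1 ⊕ K) ⊕ (M2 ⊕ K) = M1 ⊕ M2, so the key drops out. Then M2 = (M1 ⊕ M2) ⊕ M1 over the first 8 bytes.
byte 0: (46 ^ 2f) ^ 61 = 69 ^ 61 = 08
byte 1: (d8 ^ a9) ^ 64 = 71 ^ 64 = 15
byte 2: (57 ^ 7f) ^ 6d = 28 ^ 6d = 45
byte 3: (e8 ^ ea) ^ 69 = 02 ^ 69 = 6b
byte 4: (27 ^ 55) ^ 6e = 72 ^ 6e = 1c
byte 5: (c6 ^ 2e) ^ 20 = e8 ^ 20 = c8
byte 6: (98 ^ 23) ^ 5f = bb ^ 5f = e4
byte 7: (05 ^ 03) ^ 33 = 06 ^ 33 = 35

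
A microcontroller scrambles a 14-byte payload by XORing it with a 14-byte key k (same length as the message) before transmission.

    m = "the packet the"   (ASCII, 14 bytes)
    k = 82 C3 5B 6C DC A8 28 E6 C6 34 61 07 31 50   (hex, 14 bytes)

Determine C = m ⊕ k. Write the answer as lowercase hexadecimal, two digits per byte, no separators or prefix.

f6ab3e4cacc94b8da34041735935

XOR is its own inverse, so applying the key byte-wise gives the result directly.
byte 0: 74 xor 82 = f6
byte 1: 68 xor c3 = ab
byte 2: 65 xor 5b = 3e
byte 3: 20 xor 6c = 4c
byte 4: 70 xor dc = ac
byte 5: 61 xor a8 = c9
byte 6: 63 xor 28 = 4b
byte 7: 6b xor e6 = 8d
byte 8: 65 xor c6 = a3
byte 9: 74 xor 34 = 40
byte 10: 20 xor 61 = 41
byte 11: 74 xor 07 = 73
byte 12: 68 xor 31 = 59
byte 13: 65 xor 50 = 35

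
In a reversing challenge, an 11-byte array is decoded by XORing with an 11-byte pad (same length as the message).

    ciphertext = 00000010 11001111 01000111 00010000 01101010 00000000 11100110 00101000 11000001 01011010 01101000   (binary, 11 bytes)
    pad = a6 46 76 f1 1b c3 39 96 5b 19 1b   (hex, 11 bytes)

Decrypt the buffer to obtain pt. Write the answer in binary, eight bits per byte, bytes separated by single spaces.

XOR is its own inverse, so applying the key byte-wise gives the result directly.
byte 0:   2 xor 166 = 164
byte 1: 207 xor  70 = 137
byte 2:  71 xor 118 =  49
byte 3:  16 xor 241 = 225
byte 4: 106 xor  27 = 113
byte 5:   0 xor 195 = 195
byte 6: 230 xor  57 = 223
byte 7:  40 xor 150 = 190
byte 8: 193 xor  91 = 154
byte 9:  90 xor  25 =  67
byte 10: 104 xor  27 = 115

10100100 10001001 00110001 11100001 01110001 11000011 11011111 10111110 10011010 01000011 01110011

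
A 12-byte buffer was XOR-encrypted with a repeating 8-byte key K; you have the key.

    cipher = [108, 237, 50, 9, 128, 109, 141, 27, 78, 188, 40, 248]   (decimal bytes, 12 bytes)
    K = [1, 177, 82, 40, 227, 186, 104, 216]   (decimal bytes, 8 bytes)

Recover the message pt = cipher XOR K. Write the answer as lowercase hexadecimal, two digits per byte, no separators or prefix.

6d5c602163d7e5c34f0d7ad0

The 8-byte key repeats, so the effective keystream is 01 b1 52 28 e3 ba 68 d8 01 b1 52 28.
byte 0: 6c XOR 01 = 6d
byte 1: ed XOR b1 = 5c
byte 2: 32 XOR 52 = 60
byte 3: 09 XOR 28 = 21
byte 4: 80 XOR e3 = 63
byte 5: 6d XOR ba = d7
byte 6: 8d XOR 68 = e5
byte 7: 1b XOR d8 = c3
byte 8: 4e XOR 01 = 4f
byte 9: bc XOR b1 = 0d
byte 10: 28 XOR 52 = 7a
byte 11: f8 XOR 28 = d0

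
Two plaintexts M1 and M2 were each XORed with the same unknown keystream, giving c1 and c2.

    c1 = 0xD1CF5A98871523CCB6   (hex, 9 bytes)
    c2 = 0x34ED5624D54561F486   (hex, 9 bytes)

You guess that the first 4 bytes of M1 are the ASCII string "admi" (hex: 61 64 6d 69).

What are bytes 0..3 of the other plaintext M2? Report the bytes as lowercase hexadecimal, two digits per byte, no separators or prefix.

First, c1 ⊕ c2 = (M1 ⊕ K) ⊕ (M2 ⊕ K) = M1 ⊕ M2, so the key drops out. Then M2 = (M1 ⊕ M2) ⊕ M1 over the first 4 bytes.
byte 0: (d1 xor 34) xor 61 = e5 xor 61 = 84
byte 1: (cf xor ed) xor 64 = 22 xor 64 = 46
byte 2: (5a xor 56) xor 6d = 0c xor 6d = 61
byte 3: (98 xor 24) xor 69 = bc xor 69 = d5

844661d5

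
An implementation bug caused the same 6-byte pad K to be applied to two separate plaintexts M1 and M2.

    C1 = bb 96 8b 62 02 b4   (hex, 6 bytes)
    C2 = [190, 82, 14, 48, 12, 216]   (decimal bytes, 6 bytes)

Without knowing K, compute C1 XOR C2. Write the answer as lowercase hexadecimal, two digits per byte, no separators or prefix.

C1 ⊕ C2 = (M1 ⊕ K) ⊕ (M2 ⊕ K) = M1 ⊕ M2 — the shared key cancels under XOR.
bb XOR be = 05
96 XOR 52 = c4
8b XOR 0e = 85
62 XOR 30 = 52
02 XOR 0c = 0e
b4 XOR d8 = 6c

05c485520e6c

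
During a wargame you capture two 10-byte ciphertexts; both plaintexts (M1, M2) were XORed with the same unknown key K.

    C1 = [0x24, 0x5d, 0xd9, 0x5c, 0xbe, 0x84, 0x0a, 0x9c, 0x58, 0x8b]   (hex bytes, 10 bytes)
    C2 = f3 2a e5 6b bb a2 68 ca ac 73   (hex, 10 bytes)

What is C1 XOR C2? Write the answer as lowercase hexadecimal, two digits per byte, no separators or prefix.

C1 ⊕ C2 = (M1 ⊕ K) ⊕ (M2 ⊕ K) = M1 ⊕ M2 — the shared key cancels under XOR.
24 ^ f3 = d7
5d ^ 2a = 77
d9 ^ e5 = 3c
5c ^ 6b = 37
be ^ bb = 05
84 ^ a2 = 26
0a ^ 68 = 62
9c ^ ca = 56
58 ^ ac = f4
8b ^ 73 = f8

d7773c3705266256f4f8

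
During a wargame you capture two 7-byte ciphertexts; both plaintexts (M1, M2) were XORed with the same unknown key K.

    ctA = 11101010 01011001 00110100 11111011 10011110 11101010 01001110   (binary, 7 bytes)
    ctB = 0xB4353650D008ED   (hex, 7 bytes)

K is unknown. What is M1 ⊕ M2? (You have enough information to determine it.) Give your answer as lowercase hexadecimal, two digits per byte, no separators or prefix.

ctA ⊕ ctB = (M1 ⊕ K) ⊕ (M2 ⊕ K) = M1 ⊕ M2 — the shared key cancels under XOR.
byte 0: ea ⊕ b4 = 5e
byte 1: 59 ⊕ 35 = 6c
byte 2: 34 ⊕ 36 = 02
byte 3: fb ⊕ 50 = ab
byte 4: 9e ⊕ d0 = 4e
byte 5: ea ⊕ 08 = e2
byte 6: 4e ⊕ ed = a3

5e6c02ab4ee2a3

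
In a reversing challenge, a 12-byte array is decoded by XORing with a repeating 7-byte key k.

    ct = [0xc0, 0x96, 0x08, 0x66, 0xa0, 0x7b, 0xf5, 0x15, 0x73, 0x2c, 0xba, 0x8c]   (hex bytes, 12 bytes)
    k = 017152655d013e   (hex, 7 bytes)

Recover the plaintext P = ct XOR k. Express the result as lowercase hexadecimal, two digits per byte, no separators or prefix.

The 7-byte key repeats, so the effective keystream is 01 71 52 65 5d 01 3e 01 71 52 65 5d.
byte 0: c0 XOR 01 = c1
byte 1: 96 XOR 71 = e7
byte 2: 08 XOR 52 = 5a
byte 3: 66 XOR 65 = 03
byte 4: a0 XOR 5d = fd
byte 5: 7b XOR 01 = 7a
byte 6: f5 XOR 3e = cb
byte 7: 15 XOR 01 = 14
byte 8: 73 XOR 71 = 02
byte 9: 2c XOR 52 = 7e
byte 10: ba XOR 65 = df
byte 11: 8c XOR 5d = d1

c1e75a03fd7acb14027edfd1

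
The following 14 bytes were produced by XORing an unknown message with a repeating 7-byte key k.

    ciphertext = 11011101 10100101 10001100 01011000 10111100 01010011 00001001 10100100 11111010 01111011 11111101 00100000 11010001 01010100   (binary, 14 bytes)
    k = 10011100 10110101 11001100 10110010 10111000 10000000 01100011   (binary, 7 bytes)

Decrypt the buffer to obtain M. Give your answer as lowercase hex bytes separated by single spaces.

41 10 40 ea 04 d3 6a 38 4f b7 4f 98 51 37

The 7-byte key repeats, so the effective keystream is 9c b5 cc b2 b8 80 63 9c b5 cc b2 b8 80 63.
byte 0: 221 ^ 156 =  65
byte 1: 165 ^ 181 =  16
byte 2: 140 ^ 204 =  64
byte 3:  88 ^ 178 = 234
byte 4: 188 ^ 184 =   4
byte 5:  83 ^ 128 = 211
byte 6:   9 ^  99 = 106
byte 7: 164 ^ 156 =  56
byte 8: 250 ^ 181 =  79
byte 9: 123 ^ 204 = 183
byte 10: 253 ^ 178 =  79
byte 11:  32 ^ 184 = 152
byte 12: 209 ^ 128 =  81
byte 13:  84 ^  99 =  55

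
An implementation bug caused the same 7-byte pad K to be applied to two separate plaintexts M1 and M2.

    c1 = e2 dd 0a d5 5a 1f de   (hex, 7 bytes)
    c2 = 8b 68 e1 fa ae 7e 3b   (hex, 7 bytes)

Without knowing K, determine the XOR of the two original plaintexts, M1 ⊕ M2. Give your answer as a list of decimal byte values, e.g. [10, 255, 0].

[105, 181, 235, 47, 244, 97, 229]

c1 ⊕ c2 = (M1 ⊕ K) ⊕ (M2 ⊕ K) = M1 ⊕ M2 — the shared key cancels under XOR.
226 ^ 139 = 105
221 ^ 104 = 181
 10 ^ 225 = 235
213 ^ 250 =  47
 90 ^ 174 = 244
 31 ^ 126 =  97
222 ^  59 = 229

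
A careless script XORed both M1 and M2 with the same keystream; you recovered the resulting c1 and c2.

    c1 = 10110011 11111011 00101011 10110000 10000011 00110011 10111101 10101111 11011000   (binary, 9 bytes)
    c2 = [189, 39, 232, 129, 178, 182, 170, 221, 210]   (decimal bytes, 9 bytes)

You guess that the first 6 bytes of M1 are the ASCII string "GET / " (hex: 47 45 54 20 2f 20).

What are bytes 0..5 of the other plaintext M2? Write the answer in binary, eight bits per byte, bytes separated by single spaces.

01001001 10011001 10010111 00010001 00011110 10100101

First, c1 ⊕ c2 = (M1 ⊕ K) ⊕ (M2 ⊕ K) = M1 ⊕ M2, so the key drops out. Then M2 = (M1 ⊕ M2) ⊕ M1 over the first 6 bytes.
byte 0: (b3 ^ bd) ^ 47 = 0e ^ 47 = 49
byte 1: (fb ^ 27) ^ 45 = dc ^ 45 = 99
byte 2: (2b ^ e8) ^ 54 = c3 ^ 54 = 97
byte 3: (b0 ^ 81) ^ 20 = 31 ^ 20 = 11
byte 4: (83 ^ b2) ^ 2f = 31 ^ 2f = 1e
byte 5: (33 ^ b6) ^ 20 = 85 ^ 20 = a5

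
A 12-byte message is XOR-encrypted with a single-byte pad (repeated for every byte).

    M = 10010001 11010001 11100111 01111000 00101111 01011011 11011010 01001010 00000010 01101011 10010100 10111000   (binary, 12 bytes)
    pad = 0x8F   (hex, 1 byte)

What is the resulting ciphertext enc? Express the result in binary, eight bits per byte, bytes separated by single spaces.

00011110 01011110 01101000 11110111 10100000 11010100 01010101 11000101 10001101 11100100 00011011 00110111

The 1-byte key repeats, so the effective keystream is 8f 8f 8f 8f 8f 8f 8f 8f 8f 8f 8f 8f.
byte 0: 91 ^ 8f = 1e
byte 1: d1 ^ 8f = 5e
byte 2: e7 ^ 8f = 68
byte 3: 78 ^ 8f = f7
byte 4: 2f ^ 8f = a0
byte 5: 5b ^ 8f = d4
byte 6: da ^ 8f = 55
byte 7: 4a ^ 8f = c5
byte 8: 02 ^ 8f = 8d
byte 9: 6b ^ 8f = e4
byte 10: 94 ^ 8f = 1b
byte 11: b8 ^ 8f = 37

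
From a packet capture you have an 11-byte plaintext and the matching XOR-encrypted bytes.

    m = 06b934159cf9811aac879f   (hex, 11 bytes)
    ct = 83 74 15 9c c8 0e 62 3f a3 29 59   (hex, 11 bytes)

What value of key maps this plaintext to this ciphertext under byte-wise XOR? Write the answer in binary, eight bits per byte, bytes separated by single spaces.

Since ct = m ⊕ key, XORing both sides with m gives key = m ⊕ ct.
00000110 ^ 10000011 = 10000101
10111001 ^ 01110100 = 11001101
00110100 ^ 00010101 = 00100001
00010101 ^ 10011100 = 10001001
10011100 ^ 11001000 = 01010100
11111001 ^ 00001110 = 11110111
10000001 ^ 01100010 = 11100011
00011010 ^ 00111111 = 00100101
10101100 ^ 10100011 = 00001111
10000111 ^ 00101001 = 10101110
10011111 ^ 01011001 = 11000110

10000101 11001101 00100001 10001001 01010100 11110111 11100011 00100101 00001111 10101110 11000110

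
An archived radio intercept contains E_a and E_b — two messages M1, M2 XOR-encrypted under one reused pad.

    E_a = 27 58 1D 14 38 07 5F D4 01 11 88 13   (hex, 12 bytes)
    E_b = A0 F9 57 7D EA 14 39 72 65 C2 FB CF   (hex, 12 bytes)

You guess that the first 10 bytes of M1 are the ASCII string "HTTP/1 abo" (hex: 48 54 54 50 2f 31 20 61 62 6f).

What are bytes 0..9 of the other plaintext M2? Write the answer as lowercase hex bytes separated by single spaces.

cf f5 1e 39 fd 22 46 c7 06 bc

First, E_a ⊕ E_b = (M1 ⊕ K) ⊕ (M2 ⊕ K) = M1 ⊕ M2, so the key drops out. Then M2 = (M1 ⊕ M2) ⊕ M1 over the first 10 bytes.
byte 0: (27 ⊕ a0) ⊕ 48 = 87 ⊕ 48 = cf
byte 1: (58 ⊕ f9) ⊕ 54 = a1 ⊕ 54 = f5
byte 2: (1d ⊕ 57) ⊕ 54 = 4a ⊕ 54 = 1e
byte 3: (14 ⊕ 7d) ⊕ 50 = 69 ⊕ 50 = 39
byte 4: (38 ⊕ ea) ⊕ 2f = d2 ⊕ 2f = fd
byte 5: (07 ⊕ 14) ⊕ 31 = 13 ⊕ 31 = 22
byte 6: (5f ⊕ 39) ⊕ 20 = 66 ⊕ 20 = 46
byte 7: (d4 ⊕ 72) ⊕ 61 = a6 ⊕ 61 = c7
byte 8: (01 ⊕ 65) ⊕ 62 = 64 ⊕ 62 = 06
byte 9: (11 ⊕ c2) ⊕ 6f = d3 ⊕ 6f = bc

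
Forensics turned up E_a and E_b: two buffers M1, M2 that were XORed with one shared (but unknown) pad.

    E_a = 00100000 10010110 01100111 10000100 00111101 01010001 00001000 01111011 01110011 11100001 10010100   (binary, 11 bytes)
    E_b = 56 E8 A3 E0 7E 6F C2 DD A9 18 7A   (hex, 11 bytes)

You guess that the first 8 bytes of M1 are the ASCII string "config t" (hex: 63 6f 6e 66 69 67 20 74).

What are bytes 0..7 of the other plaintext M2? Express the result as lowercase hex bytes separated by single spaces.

15 11 aa 02 2a 59 ea d2

First, E_a ⊕ E_b = (M1 ⊕ K) ⊕ (M2 ⊕ K) = M1 ⊕ M2, so the key drops out. Then M2 = (M1 ⊕ M2) ⊕ M1 over the first 8 bytes.
byte 0: (20 xor 56) xor 63 = 76 xor 63 = 15
byte 1: (96 xor e8) xor 6f = 7e xor 6f = 11
byte 2: (67 xor a3) xor 6e = c4 xor 6e = aa
byte 3: (84 xor e0) xor 66 = 64 xor 66 = 02
byte 4: (3d xor 7e) xor 69 = 43 xor 69 = 2a
byte 5: (51 xor 6f) xor 67 = 3e xor 67 = 59
byte 6: (08 xor c2) xor 20 = ca xor 20 = ea
byte 7: (7b xor dd) xor 74 = a6 xor 74 = d2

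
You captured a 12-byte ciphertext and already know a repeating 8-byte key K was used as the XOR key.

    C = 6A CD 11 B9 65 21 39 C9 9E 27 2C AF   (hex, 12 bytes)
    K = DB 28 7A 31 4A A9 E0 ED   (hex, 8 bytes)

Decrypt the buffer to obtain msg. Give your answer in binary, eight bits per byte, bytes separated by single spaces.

The 8-byte key repeats, so the effective keystream is db 28 7a 31 4a a9 e0 ed db 28 7a 31.
byte 0: 106 XOR 219 = 177
byte 1: 205 XOR  40 = 229
byte 2:  17 XOR 122 = 107
byte 3: 185 XOR  49 = 136
byte 4: 101 XOR  74 =  47
byte 5:  33 XOR 169 = 136
byte 6:  57 XOR 224 = 217
byte 7: 201 XOR 237 =  36
byte 8: 158 XOR 219 =  69
byte 9:  39 XOR  40 =  15
byte 10:  44 XOR 122 =  86
byte 11: 175 XOR  49 = 158

10110001 11100101 01101011 10001000 00101111 10001000 11011001 00100100 01000101 00001111 01010110 10011110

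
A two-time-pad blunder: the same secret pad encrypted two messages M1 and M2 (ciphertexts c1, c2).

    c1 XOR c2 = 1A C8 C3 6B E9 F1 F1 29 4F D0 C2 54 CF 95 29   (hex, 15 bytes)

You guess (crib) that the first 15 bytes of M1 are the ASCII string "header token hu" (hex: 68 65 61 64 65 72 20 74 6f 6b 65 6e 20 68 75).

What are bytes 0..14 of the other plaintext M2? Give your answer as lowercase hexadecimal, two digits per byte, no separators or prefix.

72ada20f8c83d15d20bba73aeffd5c

Since c1 ⊕ c2 = M1 ⊕ M2, XORing with the guessed M1 bytes yields the corresponding M2 bytes: M2 = (c1 ⊕ c2) ⊕ M1.
 26 ^ 104 = 114
200 ^ 101 = 173
195 ^  97 = 162
107 ^ 100 =  15
233 ^ 101 = 140
241 ^ 114 = 131
241 ^  32 = 209
 41 ^ 116 =  93
 79 ^ 111 =  32
208 ^ 107 = 187
194 ^ 101 = 167
 84 ^ 110 =  58
207 ^  32 = 239
149 ^ 104 = 253
 41 ^ 117 =  92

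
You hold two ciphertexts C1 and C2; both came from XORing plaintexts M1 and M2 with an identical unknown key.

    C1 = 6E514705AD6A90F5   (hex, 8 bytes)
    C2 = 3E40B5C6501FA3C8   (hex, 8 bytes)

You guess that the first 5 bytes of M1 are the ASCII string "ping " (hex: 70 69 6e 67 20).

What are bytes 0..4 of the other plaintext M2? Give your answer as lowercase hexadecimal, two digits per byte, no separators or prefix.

First, C1 ⊕ C2 = (M1 ⊕ K) ⊕ (M2 ⊕ K) = M1 ⊕ M2, so the key drops out. Then M2 = (M1 ⊕ M2) ⊕ M1 over the first 5 bytes.
byte 0: (6e ^ 3e) ^ 70 = 50 ^ 70 = 20
byte 1: (51 ^ 40) ^ 69 = 11 ^ 69 = 78
byte 2: (47 ^ b5) ^ 6e = f2 ^ 6e = 9c
byte 3: (05 ^ c6) ^ 67 = c3 ^ 67 = a4
byte 4: (ad ^ 50) ^ 20 = fd ^ 20 = dd

20789ca4dd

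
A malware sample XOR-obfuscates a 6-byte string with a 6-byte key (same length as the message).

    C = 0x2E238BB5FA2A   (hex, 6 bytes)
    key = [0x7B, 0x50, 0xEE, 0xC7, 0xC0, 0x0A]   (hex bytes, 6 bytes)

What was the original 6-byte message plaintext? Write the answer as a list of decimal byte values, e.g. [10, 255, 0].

byte 0: 2e ^ 7b = 55
byte 1: 23 ^ 50 = 73
byte 2: 8b ^ ee = 65
byte 3: b5 ^ c7 = 72
byte 4: fa ^ c0 = 3a
byte 5: 2a ^ 0a = 20

[85, 115, 101, 114, 58, 32]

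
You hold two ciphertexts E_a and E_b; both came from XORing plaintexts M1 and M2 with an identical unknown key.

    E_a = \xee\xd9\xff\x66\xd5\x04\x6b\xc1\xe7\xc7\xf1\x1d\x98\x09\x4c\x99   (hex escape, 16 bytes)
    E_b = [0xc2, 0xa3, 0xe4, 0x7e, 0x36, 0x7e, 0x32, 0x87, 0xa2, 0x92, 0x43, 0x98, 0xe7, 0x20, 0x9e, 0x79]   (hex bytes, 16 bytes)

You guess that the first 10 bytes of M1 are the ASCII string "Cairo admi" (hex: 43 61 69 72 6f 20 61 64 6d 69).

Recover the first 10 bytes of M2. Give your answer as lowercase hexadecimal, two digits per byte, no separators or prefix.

6f1b726a8c5a3822283c

First, E_a ⊕ E_b = (M1 ⊕ K) ⊕ (M2 ⊕ K) = M1 ⊕ M2, so the key drops out. Then M2 = (M1 ⊕ M2) ⊕ M1 over the first 10 bytes.
byte 0: (ee xor c2) xor 43 = 2c xor 43 = 6f
byte 1: (d9 xor a3) xor 61 = 7a xor 61 = 1b
byte 2: (ff xor e4) xor 69 = 1b xor 69 = 72
byte 3: (66 xor 7e) xor 72 = 18 xor 72 = 6a
byte 4: (d5 xor 36) xor 6f = e3 xor 6f = 8c
byte 5: (04 xor 7e) xor 20 = 7a xor 20 = 5a
byte 6: (6b xor 32) xor 61 = 59 xor 61 = 38
byte 7: (c1 xor 87) xor 64 = 46 xor 64 = 22
byte 8: (e7 xor a2) xor 6d = 45 xor 6d = 28
byte 9: (c7 xor 92) xor 69 = 55 xor 69 = 3c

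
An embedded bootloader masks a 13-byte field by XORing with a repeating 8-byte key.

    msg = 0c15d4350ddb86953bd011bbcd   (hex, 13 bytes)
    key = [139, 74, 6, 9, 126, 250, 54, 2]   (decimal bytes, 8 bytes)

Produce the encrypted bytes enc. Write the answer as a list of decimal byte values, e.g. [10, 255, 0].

The 8-byte key repeats, so the effective keystream is 8b 4a 06 09 7e fa 36 02 8b 4a 06 09 7e.
byte 0: 0c ^ 8b = 87
byte 1: 15 ^ 4a = 5f
byte 2: d4 ^ 06 = d2
byte 3: 35 ^ 09 = 3c
byte 4: 0d ^ 7e = 73
byte 5: db ^ fa = 21
byte 6: 86 ^ 36 = b0
byte 7: 95 ^ 02 = 97
byte 8: 3b ^ 8b = b0
byte 9: d0 ^ 4a = 9a
byte 10: 11 ^ 06 = 17
byte 11: bb ^ 09 = b2
byte 12: cd ^ 7e = b3

[135, 95, 210, 60, 115, 33, 176, 151, 176, 154, 23, 178, 179]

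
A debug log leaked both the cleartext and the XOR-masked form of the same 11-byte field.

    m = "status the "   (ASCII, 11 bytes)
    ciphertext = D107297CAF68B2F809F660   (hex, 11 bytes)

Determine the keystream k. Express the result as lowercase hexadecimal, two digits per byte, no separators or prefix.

a2734808da1b928c619340

Since ciphertext = m ⊕ k, XORing both sides with m gives k = m ⊕ ciphertext.
byte 0: 73 xor d1 = a2
byte 1: 74 xor 07 = 73
byte 2: 61 xor 29 = 48
byte 3: 74 xor 7c = 08
byte 4: 75 xor af = da
byte 5: 73 xor 68 = 1b
byte 6: 20 xor b2 = 92
byte 7: 74 xor f8 = 8c
byte 8: 68 xor 09 = 61
byte 9: 65 xor f6 = 93
byte 10: 20 xor 60 = 40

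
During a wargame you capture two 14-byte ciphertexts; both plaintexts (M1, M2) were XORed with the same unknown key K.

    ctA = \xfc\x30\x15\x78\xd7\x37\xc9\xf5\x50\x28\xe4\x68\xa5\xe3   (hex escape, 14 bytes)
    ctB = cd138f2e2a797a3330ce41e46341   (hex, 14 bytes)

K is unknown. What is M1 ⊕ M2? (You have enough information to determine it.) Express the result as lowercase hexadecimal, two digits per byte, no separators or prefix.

31239a56fd4eb3c660e6a58cc6a2

ctA ⊕ ctB = (M1 ⊕ K) ⊕ (M2 ⊕ K) = M1 ⊕ M2 — the shared key cancels under XOR.
11111100 ⊕ 11001101 = 00110001
00110000 ⊕ 00010011 = 00100011
00010101 ⊕ 10001111 = 10011010
01111000 ⊕ 00101110 = 01010110
11010111 ⊕ 00101010 = 11111101
00110111 ⊕ 01111001 = 01001110
11001001 ⊕ 01111010 = 10110011
11110101 ⊕ 00110011 = 11000110
01010000 ⊕ 00110000 = 01100000
00101000 ⊕ 11001110 = 11100110
11100100 ⊕ 01000001 = 10100101
01101000 ⊕ 11100100 = 10001100
10100101 ⊕ 01100011 = 11000110
11100011 ⊕ 01000001 = 10100010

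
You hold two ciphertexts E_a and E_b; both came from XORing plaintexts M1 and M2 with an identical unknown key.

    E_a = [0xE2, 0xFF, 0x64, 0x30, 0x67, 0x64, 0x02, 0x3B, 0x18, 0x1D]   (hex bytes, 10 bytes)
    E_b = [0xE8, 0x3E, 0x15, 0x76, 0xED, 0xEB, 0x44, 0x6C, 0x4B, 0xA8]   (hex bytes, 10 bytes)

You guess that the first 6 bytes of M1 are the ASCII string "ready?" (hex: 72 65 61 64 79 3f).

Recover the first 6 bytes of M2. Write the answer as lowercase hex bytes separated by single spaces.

78 a4 10 22 f3 b0

First, E_a ⊕ E_b = (M1 ⊕ K) ⊕ (M2 ⊕ K) = M1 ⊕ M2, so the key drops out. Then M2 = (M1 ⊕ M2) ⊕ M1 over the first 6 bytes.
byte 0: (e2 xor e8) xor 72 = 0a xor 72 = 78
byte 1: (ff xor 3e) xor 65 = c1 xor 65 = a4
byte 2: (64 xor 15) xor 61 = 71 xor 61 = 10
byte 3: (30 xor 76) xor 64 = 46 xor 64 = 22
byte 4: (67 xor ed) xor 79 = 8a xor 79 = f3
byte 5: (64 xor eb) xor 3f = 8f xor 3f = b0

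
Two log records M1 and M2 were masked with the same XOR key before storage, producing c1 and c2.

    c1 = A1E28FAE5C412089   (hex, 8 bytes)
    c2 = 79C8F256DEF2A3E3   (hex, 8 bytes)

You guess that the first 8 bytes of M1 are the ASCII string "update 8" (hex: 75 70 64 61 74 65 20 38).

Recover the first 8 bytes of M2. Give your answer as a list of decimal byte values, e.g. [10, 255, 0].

[173, 90, 25, 153, 246, 214, 163, 82]

First, c1 ⊕ c2 = (M1 ⊕ K) ⊕ (M2 ⊕ K) = M1 ⊕ M2, so the key drops out. Then M2 = (M1 ⊕ M2) ⊕ M1 over the first 8 bytes.
byte 0: (a1 ^ 79) ^ 75 = d8 ^ 75 = ad
byte 1: (e2 ^ c8) ^ 70 = 2a ^ 70 = 5a
byte 2: (8f ^ f2) ^ 64 = 7d ^ 64 = 19
byte 3: (ae ^ 56) ^ 61 = f8 ^ 61 = 99
byte 4: (5c ^ de) ^ 74 = 82 ^ 74 = f6
byte 5: (41 ^ f2) ^ 65 = b3 ^ 65 = d6
byte 6: (20 ^ a3) ^ 20 = 83 ^ 20 = a3
byte 7: (89 ^ e3) ^ 38 = 6a ^ 38 = 52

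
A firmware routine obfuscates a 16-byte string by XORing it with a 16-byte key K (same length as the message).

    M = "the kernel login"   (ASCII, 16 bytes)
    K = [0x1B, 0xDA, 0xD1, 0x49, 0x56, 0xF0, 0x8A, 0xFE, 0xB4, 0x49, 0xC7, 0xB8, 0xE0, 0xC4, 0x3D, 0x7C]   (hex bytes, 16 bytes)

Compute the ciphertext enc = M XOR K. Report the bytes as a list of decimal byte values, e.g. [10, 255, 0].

[111, 178, 180, 105, 61, 149, 248, 144, 209, 37, 231, 212, 143, 163, 84, 18]

XOR is its own inverse, so applying the key byte-wise gives the result directly.
116 XOR  27 = 111
104 XOR 218 = 178
101 XOR 209 = 180
 32 XOR  73 = 105
107 XOR  86 =  61
101 XOR 240 = 149
114 XOR 138 = 248
110 XOR 254 = 144
101 XOR 180 = 209
108 XOR  73 =  37
 32 XOR 199 = 231
108 XOR 184 = 212
111 XOR 224 = 143
103 XOR 196 = 163
105 XOR  61 =  84
110 XOR 124 =  18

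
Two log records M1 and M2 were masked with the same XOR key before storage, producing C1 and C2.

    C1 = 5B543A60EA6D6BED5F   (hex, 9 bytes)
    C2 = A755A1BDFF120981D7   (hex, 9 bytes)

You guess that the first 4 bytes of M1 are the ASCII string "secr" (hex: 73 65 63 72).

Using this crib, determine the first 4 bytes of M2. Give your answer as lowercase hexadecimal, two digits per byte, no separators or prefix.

8f64f8af

First, C1 ⊕ C2 = (M1 ⊕ K) ⊕ (M2 ⊕ K) = M1 ⊕ M2, so the key drops out. Then M2 = (M1 ⊕ M2) ⊕ M1 over the first 4 bytes.
byte 0: (5b ^ a7) ^ 73 = fc ^ 73 = 8f
byte 1: (54 ^ 55) ^ 65 = 01 ^ 65 = 64
byte 2: (3a ^ a1) ^ 63 = 9b ^ 63 = f8
byte 3: (60 ^ bd) ^ 72 = dd ^ 72 = af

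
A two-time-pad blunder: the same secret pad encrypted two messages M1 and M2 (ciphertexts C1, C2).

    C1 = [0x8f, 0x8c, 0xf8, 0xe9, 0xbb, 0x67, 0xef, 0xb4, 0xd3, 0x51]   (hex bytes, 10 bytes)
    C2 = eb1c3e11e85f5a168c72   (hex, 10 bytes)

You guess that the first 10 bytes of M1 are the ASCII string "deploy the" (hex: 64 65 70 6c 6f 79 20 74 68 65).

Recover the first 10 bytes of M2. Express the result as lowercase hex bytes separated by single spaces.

00 f5 b6 94 3c 41 95 d6 37 46

First, C1 ⊕ C2 = (M1 ⊕ K) ⊕ (M2 ⊕ K) = M1 ⊕ M2, so the key drops out. Then M2 = (M1 ⊕ M2) ⊕ M1 over the first 10 bytes.
byte 0: (8f ⊕ eb) ⊕ 64 = 64 ⊕ 64 = 00
byte 1: (8c ⊕ 1c) ⊕ 65 = 90 ⊕ 65 = f5
byte 2: (f8 ⊕ 3e) ⊕ 70 = c6 ⊕ 70 = b6
byte 3: (e9 ⊕ 11) ⊕ 6c = f8 ⊕ 6c = 94
byte 4: (bb ⊕ e8) ⊕ 6f = 53 ⊕ 6f = 3c
byte 5: (67 ⊕ 5f) ⊕ 79 = 38 ⊕ 79 = 41
byte 6: (ef ⊕ 5a) ⊕ 20 = b5 ⊕ 20 = 95
byte 7: (b4 ⊕ 16) ⊕ 74 = a2 ⊕ 74 = d6
byte 8: (d3 ⊕ 8c) ⊕ 68 = 5f ⊕ 68 = 37
byte 9: (51 ⊕ 72) ⊕ 65 = 23 ⊕ 65 = 46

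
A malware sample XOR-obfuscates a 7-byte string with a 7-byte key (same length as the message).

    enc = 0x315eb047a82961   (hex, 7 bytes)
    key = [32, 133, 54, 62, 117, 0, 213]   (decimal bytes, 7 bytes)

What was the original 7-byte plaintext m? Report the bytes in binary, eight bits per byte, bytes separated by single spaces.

XOR is its own inverse, so applying the key byte-wise gives the result directly.
byte 0:  49 ⊕  32 =  17
byte 1:  94 ⊕ 133 = 219
byte 2: 176 ⊕  54 = 134
byte 3:  71 ⊕  62 = 121
byte 4: 168 ⊕ 117 = 221
byte 5:  41 ⊕   0 =  41
byte 6:  97 ⊕ 213 = 180

00010001 11011011 10000110 01111001 11011101 00101001 10110100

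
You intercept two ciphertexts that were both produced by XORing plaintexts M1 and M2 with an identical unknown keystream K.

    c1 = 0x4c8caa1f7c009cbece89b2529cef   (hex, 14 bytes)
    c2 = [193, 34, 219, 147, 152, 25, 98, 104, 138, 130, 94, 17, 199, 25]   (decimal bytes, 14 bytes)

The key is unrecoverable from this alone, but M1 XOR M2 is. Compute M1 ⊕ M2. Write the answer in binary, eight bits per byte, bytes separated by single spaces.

10001101 10101110 01110001 10001100 11100100 00011001 11111110 11010110 01000100 00001011 11101100 01000011 01011011 11110110

c1 ⊕ c2 = (M1 ⊕ K) ⊕ (M2 ⊕ K) = M1 ⊕ M2 — the shared key cancels under XOR.
01001100 XOR 11000001 = 10001101
10001100 XOR 00100010 = 10101110
10101010 XOR 11011011 = 01110001
00011111 XOR 10010011 = 10001100
01111100 XOR 10011000 = 11100100
00000000 XOR 00011001 = 00011001
10011100 XOR 01100010 = 11111110
10111110 XOR 01101000 = 11010110
11001110 XOR 10001010 = 01000100
10001001 XOR 10000010 = 00001011
10110010 XOR 01011110 = 11101100
01010010 XOR 00010001 = 01000011
10011100 XOR 11000111 = 01011011
11101111 XOR 00011001 = 11110110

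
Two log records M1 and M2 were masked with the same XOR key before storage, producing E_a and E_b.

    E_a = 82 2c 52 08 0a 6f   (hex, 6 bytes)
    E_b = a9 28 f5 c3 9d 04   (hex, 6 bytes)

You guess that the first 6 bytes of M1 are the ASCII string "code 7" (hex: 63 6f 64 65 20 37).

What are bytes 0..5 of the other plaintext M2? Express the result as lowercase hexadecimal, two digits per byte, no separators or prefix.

486bc3aeb75c

First, E_a ⊕ E_b = (M1 ⊕ K) ⊕ (M2 ⊕ K) = M1 ⊕ M2, so the key drops out. Then M2 = (M1 ⊕ M2) ⊕ M1 over the first 6 bytes.
byte 0: (82 ^ a9) ^ 63 = 2b ^ 63 = 48
byte 1: (2c ^ 28) ^ 6f = 04 ^ 6f = 6b
byte 2: (52 ^ f5) ^ 64 = a7 ^ 64 = c3
byte 3: (08 ^ c3) ^ 65 = cb ^ 65 = ae
byte 4: (0a ^ 9d) ^ 20 = 97 ^ 20 = b7
byte 5: (6f ^ 04) ^ 37 = 6b ^ 37 = 5c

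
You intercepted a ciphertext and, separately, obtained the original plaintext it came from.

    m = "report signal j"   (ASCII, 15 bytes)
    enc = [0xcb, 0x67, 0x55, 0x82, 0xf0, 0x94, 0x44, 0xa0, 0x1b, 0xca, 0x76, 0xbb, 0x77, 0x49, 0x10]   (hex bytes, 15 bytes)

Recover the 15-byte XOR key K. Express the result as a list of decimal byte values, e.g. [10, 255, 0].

Since enc = m ⊕ K, XORing both sides with m gives K = m ⊕ enc.
114 ⊕ 203 = 185
101 ⊕ 103 =   2
112 ⊕  85 =  37
111 ⊕ 130 = 237
114 ⊕ 240 = 130
116 ⊕ 148 = 224
 32 ⊕  68 = 100
115 ⊕ 160 = 211
105 ⊕  27 = 114
103 ⊕ 202 = 173
110 ⊕ 118 =  24
 97 ⊕ 187 = 218
108 ⊕ 119 =  27
 32 ⊕  73 = 105
106 ⊕  16 = 122

[185, 2, 37, 237, 130, 224, 100, 211, 114, 173, 24, 218, 27, 105, 122]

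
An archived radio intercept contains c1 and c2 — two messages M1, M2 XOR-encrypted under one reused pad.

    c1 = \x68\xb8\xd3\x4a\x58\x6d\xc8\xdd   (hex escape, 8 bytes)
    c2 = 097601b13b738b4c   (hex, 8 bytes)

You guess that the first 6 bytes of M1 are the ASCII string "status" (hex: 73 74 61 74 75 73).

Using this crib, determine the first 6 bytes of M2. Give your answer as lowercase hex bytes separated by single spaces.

First, c1 ⊕ c2 = (M1 ⊕ K) ⊕ (M2 ⊕ K) = M1 ⊕ M2, so the key drops out. Then M2 = (M1 ⊕ M2) ⊕ M1 over the first 6 bytes.
byte 0: (68 ^ 09) ^ 73 = 61 ^ 73 = 12
byte 1: (b8 ^ 76) ^ 74 = ce ^ 74 = ba
byte 2: (d3 ^ 01) ^ 61 = d2 ^ 61 = b3
byte 3: (4a ^ b1) ^ 74 = fb ^ 74 = 8f
byte 4: (58 ^ 3b) ^ 75 = 63 ^ 75 = 16
byte 5: (6d ^ 73) ^ 73 = 1e ^ 73 = 6d

12 ba b3 8f 16 6d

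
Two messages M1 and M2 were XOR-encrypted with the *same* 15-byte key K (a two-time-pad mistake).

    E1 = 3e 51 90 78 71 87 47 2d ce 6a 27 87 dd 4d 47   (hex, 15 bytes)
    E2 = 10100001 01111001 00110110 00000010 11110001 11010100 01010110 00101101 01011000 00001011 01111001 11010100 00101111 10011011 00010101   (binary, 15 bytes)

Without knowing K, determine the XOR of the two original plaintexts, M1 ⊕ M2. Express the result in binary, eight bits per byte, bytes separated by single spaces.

10011111 00101000 10100110 01111010 10000000 01010011 00010001 00000000 10010110 01100001 01011110 01010011 11110010 11010110 01010010

E1 ⊕ E2 = (M1 ⊕ K) ⊕ (M2 ⊕ K) = M1 ⊕ M2 — the shared key cancels under XOR.
3e ^ a1 = 9f
51 ^ 79 = 28
90 ^ 36 = a6
78 ^ 02 = 7a
71 ^ f1 = 80
87 ^ d4 = 53
47 ^ 56 = 11
2d ^ 2d = 00
ce ^ 58 = 96
6a ^ 0b = 61
27 ^ 79 = 5e
87 ^ d4 = 53
dd ^ 2f = f2
4d ^ 9b = d6
47 ^ 15 = 52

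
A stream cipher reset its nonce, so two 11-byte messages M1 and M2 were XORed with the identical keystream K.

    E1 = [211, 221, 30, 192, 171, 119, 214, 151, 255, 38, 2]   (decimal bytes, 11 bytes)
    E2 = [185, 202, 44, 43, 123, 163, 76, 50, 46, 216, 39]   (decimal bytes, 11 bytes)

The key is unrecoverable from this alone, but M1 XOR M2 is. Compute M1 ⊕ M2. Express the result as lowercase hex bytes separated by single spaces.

6a 17 32 eb d0 d4 9a a5 d1 fe 25

E1 ⊕ E2 = (M1 ⊕ K) ⊕ (M2 ⊕ K) = M1 ⊕ M2 — the shared key cancels under XOR.
byte 0: 211 ⊕ 185 = 106
byte 1: 221 ⊕ 202 =  23
byte 2:  30 ⊕  44 =  50
byte 3: 192 ⊕  43 = 235
byte 4: 171 ⊕ 123 = 208
byte 5: 119 ⊕ 163 = 212
byte 6: 214 ⊕  76 = 154
byte 7: 151 ⊕  50 = 165
byte 8: 255 ⊕  46 = 209
byte 9:  38 ⊕ 216 = 254
byte 10:   2 ⊕  39 =  37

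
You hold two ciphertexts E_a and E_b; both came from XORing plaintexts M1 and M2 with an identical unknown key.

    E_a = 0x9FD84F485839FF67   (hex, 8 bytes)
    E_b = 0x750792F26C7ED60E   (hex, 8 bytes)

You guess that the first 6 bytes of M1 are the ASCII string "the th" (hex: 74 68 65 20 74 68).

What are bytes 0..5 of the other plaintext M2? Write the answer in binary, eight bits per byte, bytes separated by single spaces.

10011110 10110111 10111000 10011010 01000000 00101111

First, E_a ⊕ E_b = (M1 ⊕ K) ⊕ (M2 ⊕ K) = M1 ⊕ M2, so the key drops out. Then M2 = (M1 ⊕ M2) ⊕ M1 over the first 6 bytes.
byte 0: (9f ⊕ 75) ⊕ 74 = ea ⊕ 74 = 9e
byte 1: (d8 ⊕ 07) ⊕ 68 = df ⊕ 68 = b7
byte 2: (4f ⊕ 92) ⊕ 65 = dd ⊕ 65 = b8
byte 3: (48 ⊕ f2) ⊕ 20 = ba ⊕ 20 = 9a
byte 4: (58 ⊕ 6c) ⊕ 74 = 34 ⊕ 74 = 40
byte 5: (39 ⊕ 7e) ⊕ 68 = 47 ⊕ 68 = 2f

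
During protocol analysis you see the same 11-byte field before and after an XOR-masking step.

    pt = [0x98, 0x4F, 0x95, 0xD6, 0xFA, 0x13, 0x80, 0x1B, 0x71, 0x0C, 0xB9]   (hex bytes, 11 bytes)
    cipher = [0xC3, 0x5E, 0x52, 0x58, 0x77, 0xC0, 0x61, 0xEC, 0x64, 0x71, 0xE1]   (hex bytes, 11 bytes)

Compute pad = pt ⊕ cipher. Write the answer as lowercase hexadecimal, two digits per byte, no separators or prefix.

Since cipher = pt ⊕ pad, XORing both sides with pt gives pad = pt ⊕ cipher.
byte 0: 10011000 ^ 11000011 = 01011011
byte 1: 01001111 ^ 01011110 = 00010001
byte 2: 10010101 ^ 01010010 = 11000111
byte 3: 11010110 ^ 01011000 = 10001110
byte 4: 11111010 ^ 01110111 = 10001101
byte 5: 00010011 ^ 11000000 = 11010011
byte 6: 10000000 ^ 01100001 = 11100001
byte 7: 00011011 ^ 11101100 = 11110111
byte 8: 01110001 ^ 01100100 = 00010101
byte 9: 00001100 ^ 01110001 = 01111101
byte 10: 10111001 ^ 11100001 = 01011000

5b11c78e8dd3e1f7157d58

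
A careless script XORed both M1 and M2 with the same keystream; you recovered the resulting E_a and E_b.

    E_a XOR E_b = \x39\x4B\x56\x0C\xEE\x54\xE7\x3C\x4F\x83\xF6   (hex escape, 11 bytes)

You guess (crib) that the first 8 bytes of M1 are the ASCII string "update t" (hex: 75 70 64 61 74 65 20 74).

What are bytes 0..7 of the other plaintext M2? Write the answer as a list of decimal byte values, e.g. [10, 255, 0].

Since E_a ⊕ E_b = M1 ⊕ M2, XORing with the guessed M1 bytes yields the corresponding M2 bytes: M2 = (E_a ⊕ E_b) ⊕ M1.
byte 0: 39 XOR 75 = 4c
byte 1: 4b XOR 70 = 3b
byte 2: 56 XOR 64 = 32
byte 3: 0c XOR 61 = 6d
byte 4: ee XOR 74 = 9a
byte 5: 54 XOR 65 = 31
byte 6: e7 XOR 20 = c7
byte 7: 3c XOR 74 = 48

[76, 59, 50, 109, 154, 49, 199, 72]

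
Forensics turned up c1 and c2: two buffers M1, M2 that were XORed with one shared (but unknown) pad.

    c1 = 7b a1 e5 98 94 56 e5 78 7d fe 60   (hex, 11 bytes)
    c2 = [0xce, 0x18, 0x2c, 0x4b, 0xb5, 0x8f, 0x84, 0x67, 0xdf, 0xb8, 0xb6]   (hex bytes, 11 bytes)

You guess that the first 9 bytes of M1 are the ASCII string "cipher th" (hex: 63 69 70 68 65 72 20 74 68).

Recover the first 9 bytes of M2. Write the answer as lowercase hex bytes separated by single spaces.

First, c1 ⊕ c2 = (M1 ⊕ K) ⊕ (M2 ⊕ K) = M1 ⊕ M2, so the key drops out. Then M2 = (M1 ⊕ M2) ⊕ M1 over the first 9 bytes.
byte 0: (7b xor ce) xor 63 = b5 xor 63 = d6
byte 1: (a1 xor 18) xor 69 = b9 xor 69 = d0
byte 2: (e5 xor 2c) xor 70 = c9 xor 70 = b9
byte 3: (98 xor 4b) xor 68 = d3 xor 68 = bb
byte 4: (94 xor b5) xor 65 = 21 xor 65 = 44
byte 5: (56 xor 8f) xor 72 = d9 xor 72 = ab
byte 6: (e5 xor 84) xor 20 = 61 xor 20 = 41
byte 7: (78 xor 67) xor 74 = 1f xor 74 = 6b
byte 8: (7d xor df) xor 68 = a2 xor 68 = ca

d6 d0 b9 bb 44 ab 41 6b ca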